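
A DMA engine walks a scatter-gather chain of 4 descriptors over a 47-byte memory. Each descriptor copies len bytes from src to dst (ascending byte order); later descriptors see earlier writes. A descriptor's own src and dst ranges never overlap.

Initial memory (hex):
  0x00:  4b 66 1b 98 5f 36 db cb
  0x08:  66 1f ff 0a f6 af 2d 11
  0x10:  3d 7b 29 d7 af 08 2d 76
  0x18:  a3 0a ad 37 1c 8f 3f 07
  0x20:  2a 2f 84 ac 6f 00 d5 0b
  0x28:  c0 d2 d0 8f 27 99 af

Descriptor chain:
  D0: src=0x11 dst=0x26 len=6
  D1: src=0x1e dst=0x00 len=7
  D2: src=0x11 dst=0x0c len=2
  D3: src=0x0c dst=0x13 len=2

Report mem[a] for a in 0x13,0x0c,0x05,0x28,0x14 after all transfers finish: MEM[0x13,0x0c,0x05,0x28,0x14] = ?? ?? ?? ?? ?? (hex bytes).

MEM[0x13,0x0c,0x05,0x28,0x14] = 7b 7b ac d7 29

[0] 0x11->0x26 len=6 : 7b 29 d7 af 08 2d
[1] 0x1e->0x00 len=7 : 3f 07 2a 2f 84 ac 6f
[2] 0x11->0x0c len=2 : 7b 29
[3] 0x0c->0x13 len=2 : 7b 29
query mem[0x13]=0x7b, mem[0x0c]=0x7b, mem[0x05]=0xac, mem[0x28]=0xd7, mem[0x14]=0x29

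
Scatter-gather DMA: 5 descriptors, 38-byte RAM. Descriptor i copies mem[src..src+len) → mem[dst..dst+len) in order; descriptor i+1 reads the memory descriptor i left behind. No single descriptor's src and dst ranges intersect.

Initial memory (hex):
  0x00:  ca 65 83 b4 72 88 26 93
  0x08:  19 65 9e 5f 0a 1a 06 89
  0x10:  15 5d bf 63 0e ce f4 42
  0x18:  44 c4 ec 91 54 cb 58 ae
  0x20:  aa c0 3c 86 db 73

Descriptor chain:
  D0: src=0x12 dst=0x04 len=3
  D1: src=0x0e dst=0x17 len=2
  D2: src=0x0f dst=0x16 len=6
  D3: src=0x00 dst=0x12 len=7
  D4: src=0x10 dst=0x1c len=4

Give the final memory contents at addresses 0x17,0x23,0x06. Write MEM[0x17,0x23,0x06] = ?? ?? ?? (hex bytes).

  after D0: wrote 3B at 0x04 = bf630e
  after D1: wrote 2B at 0x17 = 0689
  after D2: wrote 6B at 0x16 = 89155dbf630e
  after D3: wrote 7B at 0x12 = ca6583b4bf630e
  after D4: wrote 4B at 0x1c = 155dca65
query mem[0x17]=0x63, mem[0x23]=0x86, mem[0x06]=0x0e

MEM[0x17,0x23,0x06] = 63 86 0e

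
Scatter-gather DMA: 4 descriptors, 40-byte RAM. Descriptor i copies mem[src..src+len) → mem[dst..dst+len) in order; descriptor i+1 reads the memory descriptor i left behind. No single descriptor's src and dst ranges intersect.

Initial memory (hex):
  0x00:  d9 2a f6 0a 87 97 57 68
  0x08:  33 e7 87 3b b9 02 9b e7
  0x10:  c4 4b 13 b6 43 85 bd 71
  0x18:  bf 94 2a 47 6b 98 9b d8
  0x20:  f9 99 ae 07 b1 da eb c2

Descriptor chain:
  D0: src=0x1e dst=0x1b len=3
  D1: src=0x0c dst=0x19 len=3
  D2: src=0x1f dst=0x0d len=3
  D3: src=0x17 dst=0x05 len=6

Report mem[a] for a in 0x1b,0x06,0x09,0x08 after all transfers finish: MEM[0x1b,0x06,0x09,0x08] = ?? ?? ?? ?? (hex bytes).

D0: mem[0x1b..0x1d] <- [9b d8 f9]
D1: mem[0x19..0x1b] <- [b9 02 9b]
D2: mem[0x0d..0x0f] <- [d8 f9 99]
D3: mem[0x05..0x0a] <- [71 bf b9 02 9b d8]
query mem[0x1b]=0x9b, mem[0x06]=0xbf, mem[0x09]=0x9b, mem[0x08]=0x02

MEM[0x1b,0x06,0x09,0x08] = 9b bf 9b 02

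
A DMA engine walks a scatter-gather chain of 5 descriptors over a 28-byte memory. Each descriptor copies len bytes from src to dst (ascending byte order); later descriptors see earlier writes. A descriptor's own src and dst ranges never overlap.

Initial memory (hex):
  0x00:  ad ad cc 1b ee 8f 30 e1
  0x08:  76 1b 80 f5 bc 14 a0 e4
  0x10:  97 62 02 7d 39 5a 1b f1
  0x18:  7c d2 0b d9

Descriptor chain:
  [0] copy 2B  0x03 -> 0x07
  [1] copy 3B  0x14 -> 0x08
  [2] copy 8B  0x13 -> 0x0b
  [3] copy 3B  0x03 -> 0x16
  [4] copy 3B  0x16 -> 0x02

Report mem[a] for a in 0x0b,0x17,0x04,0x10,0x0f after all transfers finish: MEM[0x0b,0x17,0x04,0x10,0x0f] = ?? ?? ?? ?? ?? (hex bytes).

D0: mem[0x07..0x08] <- [1b ee]
D1: mem[0x08..0x0a] <- [39 5a 1b]
D2: mem[0x0b..0x12] <- [7d 39 5a 1b f1 7c d2 0b]
D3: mem[0x16..0x18] <- [1b ee 8f]
D4: mem[0x02..0x04] <- [1b ee 8f]
query mem[0x0b]=0x7d, mem[0x17]=0xee, mem[0x04]=0x8f, mem[0x10]=0x7c, mem[0x0f]=0xf1

MEM[0x0b,0x17,0x04,0x10,0x0f] = 7d ee 8f 7c f1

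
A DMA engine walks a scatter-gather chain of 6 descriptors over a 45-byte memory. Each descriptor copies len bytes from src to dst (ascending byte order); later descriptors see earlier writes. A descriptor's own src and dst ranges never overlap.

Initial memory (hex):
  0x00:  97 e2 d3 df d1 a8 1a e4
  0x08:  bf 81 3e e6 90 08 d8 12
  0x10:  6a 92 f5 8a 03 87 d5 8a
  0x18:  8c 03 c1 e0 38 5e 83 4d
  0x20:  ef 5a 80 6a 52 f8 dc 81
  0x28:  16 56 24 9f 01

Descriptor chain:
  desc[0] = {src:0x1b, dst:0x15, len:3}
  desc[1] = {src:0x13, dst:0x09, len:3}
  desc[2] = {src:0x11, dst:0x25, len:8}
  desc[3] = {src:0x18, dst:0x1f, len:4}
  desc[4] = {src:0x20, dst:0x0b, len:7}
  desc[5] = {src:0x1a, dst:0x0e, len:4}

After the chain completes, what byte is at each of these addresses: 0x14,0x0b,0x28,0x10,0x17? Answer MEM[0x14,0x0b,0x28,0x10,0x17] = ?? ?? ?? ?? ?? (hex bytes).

  after D0: wrote 3B at 0x15 = e0385e
  after D1: wrote 3B at 0x09 = 8a03e0
  after D2: wrote 8B at 0x25 = 92f58a03e0385e8c
  after D3: wrote 4B at 0x1f = 8c03c1e0
  after D4: wrote 7B at 0x0b = 03c1e06a5292f5
  after D5: wrote 4B at 0x0e = c1e0385e
query mem[0x14]=0x03, mem[0x0b]=0x03, mem[0x28]=0x03, mem[0x10]=0x38, mem[0x17]=0x5e

MEM[0x14,0x0b,0x28,0x10,0x17] = 03 03 03 38 5e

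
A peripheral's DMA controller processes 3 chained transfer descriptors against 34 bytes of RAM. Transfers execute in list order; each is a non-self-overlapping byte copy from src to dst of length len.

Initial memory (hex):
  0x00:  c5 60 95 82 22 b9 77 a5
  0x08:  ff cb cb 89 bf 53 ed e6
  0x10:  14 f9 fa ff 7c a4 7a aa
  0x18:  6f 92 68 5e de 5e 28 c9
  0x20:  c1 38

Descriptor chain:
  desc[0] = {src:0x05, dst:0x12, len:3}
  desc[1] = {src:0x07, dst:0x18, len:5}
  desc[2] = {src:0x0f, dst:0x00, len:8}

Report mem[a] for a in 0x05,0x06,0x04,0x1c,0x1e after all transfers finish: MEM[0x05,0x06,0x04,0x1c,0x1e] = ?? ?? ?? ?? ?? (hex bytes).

[0] 0x05->0x12 len=3 : b9 77 a5
[1] 0x07->0x18 len=5 : a5 ff cb cb 89
[2] 0x0f->0x00 len=8 : e6 14 f9 b9 77 a5 a4 7a
query mem[0x05]=0xa5, mem[0x06]=0xa4, mem[0x04]=0x77, mem[0x1c]=0x89, mem[0x1e]=0x28

MEM[0x05,0x06,0x04,0x1c,0x1e] = a5 a4 77 89 28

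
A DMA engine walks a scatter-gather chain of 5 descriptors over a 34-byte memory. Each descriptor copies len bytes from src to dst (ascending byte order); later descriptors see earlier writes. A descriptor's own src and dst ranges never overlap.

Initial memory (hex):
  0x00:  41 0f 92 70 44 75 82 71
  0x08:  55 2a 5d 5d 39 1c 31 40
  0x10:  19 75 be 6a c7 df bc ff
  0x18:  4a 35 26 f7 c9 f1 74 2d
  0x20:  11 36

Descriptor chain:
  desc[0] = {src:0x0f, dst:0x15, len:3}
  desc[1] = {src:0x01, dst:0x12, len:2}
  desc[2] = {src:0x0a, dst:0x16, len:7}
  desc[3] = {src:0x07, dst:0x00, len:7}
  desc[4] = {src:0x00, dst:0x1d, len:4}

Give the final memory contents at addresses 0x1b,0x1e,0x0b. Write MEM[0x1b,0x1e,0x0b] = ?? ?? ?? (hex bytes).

MEM[0x1b,0x1e,0x0b] = 40 55 5d

D0: mem[0x15..0x17] <- [40 19 75]
D1: mem[0x12..0x13] <- [0f 92]
D2: mem[0x16..0x1c] <- [5d 5d 39 1c 31 40 19]
D3: mem[0x00..0x06] <- [71 55 2a 5d 5d 39 1c]
D4: mem[0x1d..0x20] <- [71 55 2a 5d]
query mem[0x1b]=0x40, mem[0x1e]=0x55, mem[0x0b]=0x5d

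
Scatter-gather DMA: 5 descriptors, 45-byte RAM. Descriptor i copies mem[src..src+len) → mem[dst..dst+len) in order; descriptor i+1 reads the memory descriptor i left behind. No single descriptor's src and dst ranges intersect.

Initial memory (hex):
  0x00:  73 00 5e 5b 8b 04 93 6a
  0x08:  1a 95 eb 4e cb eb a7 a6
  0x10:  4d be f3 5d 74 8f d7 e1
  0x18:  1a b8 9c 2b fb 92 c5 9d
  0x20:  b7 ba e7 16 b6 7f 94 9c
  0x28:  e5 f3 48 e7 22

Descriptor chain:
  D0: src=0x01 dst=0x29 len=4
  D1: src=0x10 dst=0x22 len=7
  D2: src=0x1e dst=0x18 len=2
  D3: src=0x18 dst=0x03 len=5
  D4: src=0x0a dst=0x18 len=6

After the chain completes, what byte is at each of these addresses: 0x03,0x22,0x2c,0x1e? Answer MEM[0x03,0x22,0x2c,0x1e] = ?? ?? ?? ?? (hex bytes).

D0: mem[0x29..0x2c] <- [00 5e 5b 8b]
D1: mem[0x22..0x28] <- [4d be f3 5d 74 8f d7]
D2: mem[0x18..0x19] <- [c5 9d]
D3: mem[0x03..0x07] <- [c5 9d 9c 2b fb]
D4: mem[0x18..0x1d] <- [eb 4e cb eb a7 a6]
query mem[0x03]=0xc5, mem[0x22]=0x4d, mem[0x2c]=0x8b, mem[0x1e]=0xc5

MEM[0x03,0x22,0x2c,0x1e] = c5 4d 8b c5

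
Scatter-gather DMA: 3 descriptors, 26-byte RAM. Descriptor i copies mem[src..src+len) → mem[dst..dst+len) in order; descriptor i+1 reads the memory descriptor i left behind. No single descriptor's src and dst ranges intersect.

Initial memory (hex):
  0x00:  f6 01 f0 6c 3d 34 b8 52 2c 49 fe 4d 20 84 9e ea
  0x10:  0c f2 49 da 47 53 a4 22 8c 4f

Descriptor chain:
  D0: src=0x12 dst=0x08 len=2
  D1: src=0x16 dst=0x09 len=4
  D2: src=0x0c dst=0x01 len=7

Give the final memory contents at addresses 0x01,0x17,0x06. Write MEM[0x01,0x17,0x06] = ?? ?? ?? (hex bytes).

[0] 0x12->0x08 len=2 : 49 da
[1] 0x16->0x09 len=4 : a4 22 8c 4f
[2] 0x0c->0x01 len=7 : 4f 84 9e ea 0c f2 49
query mem[0x01]=0x4f, mem[0x17]=0x22, mem[0x06]=0xf2

MEM[0x01,0x17,0x06] = 4f 22 f2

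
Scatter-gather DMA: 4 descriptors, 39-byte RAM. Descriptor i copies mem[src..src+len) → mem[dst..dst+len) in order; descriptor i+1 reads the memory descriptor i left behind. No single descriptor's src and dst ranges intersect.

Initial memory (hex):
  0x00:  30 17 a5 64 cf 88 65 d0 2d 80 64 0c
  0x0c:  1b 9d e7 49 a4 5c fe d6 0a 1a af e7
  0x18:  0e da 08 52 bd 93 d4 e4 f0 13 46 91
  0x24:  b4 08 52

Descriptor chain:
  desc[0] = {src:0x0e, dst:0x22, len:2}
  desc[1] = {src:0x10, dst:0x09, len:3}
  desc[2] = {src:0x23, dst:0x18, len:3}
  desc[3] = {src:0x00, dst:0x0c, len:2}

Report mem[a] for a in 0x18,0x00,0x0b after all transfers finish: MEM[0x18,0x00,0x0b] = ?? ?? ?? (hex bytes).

MEM[0x18,0x00,0x0b] = 49 30 fe

D0: mem[0x22..0x23] <- [e7 49]
D1: mem[0x09..0x0b] <- [a4 5c fe]
D2: mem[0x18..0x1a] <- [49 b4 08]
D3: mem[0x0c..0x0d] <- [30 17]
query mem[0x18]=0x49, mem[0x00]=0x30, mem[0x0b]=0xfe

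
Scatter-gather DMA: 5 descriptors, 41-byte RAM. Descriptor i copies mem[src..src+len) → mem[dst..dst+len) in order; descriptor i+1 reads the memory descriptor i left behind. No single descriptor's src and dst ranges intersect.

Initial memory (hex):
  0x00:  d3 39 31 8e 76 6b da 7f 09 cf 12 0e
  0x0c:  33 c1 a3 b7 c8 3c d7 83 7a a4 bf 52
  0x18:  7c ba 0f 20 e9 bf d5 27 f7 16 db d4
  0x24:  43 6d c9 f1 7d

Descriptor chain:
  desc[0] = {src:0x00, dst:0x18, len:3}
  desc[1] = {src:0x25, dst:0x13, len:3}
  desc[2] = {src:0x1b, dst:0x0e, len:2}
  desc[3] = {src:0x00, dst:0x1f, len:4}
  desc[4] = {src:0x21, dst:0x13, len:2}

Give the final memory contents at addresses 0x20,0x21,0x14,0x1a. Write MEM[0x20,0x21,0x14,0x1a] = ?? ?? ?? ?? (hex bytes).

D0: mem[0x18..0x1a] <- [d3 39 31]
D1: mem[0x13..0x15] <- [6d c9 f1]
D2: mem[0x0e..0x0f] <- [20 e9]
D3: mem[0x1f..0x22] <- [d3 39 31 8e]
D4: mem[0x13..0x14] <- [31 8e]
query mem[0x20]=0x39, mem[0x21]=0x31, mem[0x14]=0x8e, mem[0x1a]=0x31

MEM[0x20,0x21,0x14,0x1a] = 39 31 8e 31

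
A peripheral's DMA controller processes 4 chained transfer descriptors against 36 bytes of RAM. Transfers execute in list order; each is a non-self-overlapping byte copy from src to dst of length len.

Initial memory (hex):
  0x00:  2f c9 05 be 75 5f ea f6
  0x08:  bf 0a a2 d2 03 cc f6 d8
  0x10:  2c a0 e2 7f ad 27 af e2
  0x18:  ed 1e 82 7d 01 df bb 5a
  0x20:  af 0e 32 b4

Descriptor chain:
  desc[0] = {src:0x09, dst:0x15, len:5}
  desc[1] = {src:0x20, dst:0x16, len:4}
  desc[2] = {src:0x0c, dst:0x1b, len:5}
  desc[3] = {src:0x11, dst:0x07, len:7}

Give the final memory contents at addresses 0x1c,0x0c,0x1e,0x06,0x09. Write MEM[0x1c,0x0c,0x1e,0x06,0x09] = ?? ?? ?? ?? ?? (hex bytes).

MEM[0x1c,0x0c,0x1e,0x06,0x09] = cc af d8 ea 7f

  after D0: wrote 5B at 0x15 = 0aa2d203cc
  after D1: wrote 4B at 0x16 = af0e32b4
  after D2: wrote 5B at 0x1b = 03ccf6d82c
  after D3: wrote 7B at 0x07 = a0e27fad0aaf0e
query mem[0x1c]=0xcc, mem[0x0c]=0xaf, mem[0x1e]=0xd8, mem[0x06]=0xea, mem[0x09]=0x7f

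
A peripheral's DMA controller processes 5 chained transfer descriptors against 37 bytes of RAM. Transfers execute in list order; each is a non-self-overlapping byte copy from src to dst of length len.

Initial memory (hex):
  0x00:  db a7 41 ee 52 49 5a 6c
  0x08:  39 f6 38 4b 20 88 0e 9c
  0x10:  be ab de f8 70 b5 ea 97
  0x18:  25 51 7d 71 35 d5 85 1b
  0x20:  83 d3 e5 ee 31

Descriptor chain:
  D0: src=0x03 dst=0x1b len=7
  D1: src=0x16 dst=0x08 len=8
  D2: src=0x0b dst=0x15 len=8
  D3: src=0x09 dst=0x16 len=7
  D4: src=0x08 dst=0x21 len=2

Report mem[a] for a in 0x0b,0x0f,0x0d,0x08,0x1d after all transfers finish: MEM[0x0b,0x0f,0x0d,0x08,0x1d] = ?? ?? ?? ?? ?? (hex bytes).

MEM[0x0b,0x0f,0x0d,0x08,0x1d] = 51 49 ee ea 49

#0 dst[0x1b+7] := {0xee,0x52,0x49,0x5a,0x6c,0x39,0xf6}
#1 dst[0x08+8] := {0xea,0x97,0x25,0x51,0x7d,0xee,0x52,0x49}
#2 dst[0x15+8] := {0x51,0x7d,0xee,0x52,0x49,0xbe,0xab,0xde}
#3 dst[0x16+7] := {0x97,0x25,0x51,0x7d,0xee,0x52,0x49}
#4 dst[0x21+2] := {0xea,0x97}
query mem[0x0b]=0x51, mem[0x0f]=0x49, mem[0x0d]=0xee, mem[0x08]=0xea, mem[0x1d]=0x49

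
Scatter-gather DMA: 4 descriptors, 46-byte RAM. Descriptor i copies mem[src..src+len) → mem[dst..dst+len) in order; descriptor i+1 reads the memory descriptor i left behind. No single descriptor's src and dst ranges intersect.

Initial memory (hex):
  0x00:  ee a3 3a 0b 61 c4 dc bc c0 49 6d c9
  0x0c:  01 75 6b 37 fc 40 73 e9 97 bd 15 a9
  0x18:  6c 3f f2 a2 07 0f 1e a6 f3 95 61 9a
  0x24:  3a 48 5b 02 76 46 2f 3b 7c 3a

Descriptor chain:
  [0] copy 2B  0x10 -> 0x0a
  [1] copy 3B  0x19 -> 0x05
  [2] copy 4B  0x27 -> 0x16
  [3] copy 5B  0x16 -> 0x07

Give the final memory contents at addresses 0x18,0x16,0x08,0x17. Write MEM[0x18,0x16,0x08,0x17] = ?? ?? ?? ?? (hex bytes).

MEM[0x18,0x16,0x08,0x17] = 46 02 76 76

  after D0: wrote 2B at 0x0a = fc40
  after D1: wrote 3B at 0x05 = 3ff2a2
  after D2: wrote 4B at 0x16 = 0276462f
  after D3: wrote 5B at 0x07 = 0276462ff2
query mem[0x18]=0x46, mem[0x16]=0x02, mem[0x08]=0x76, mem[0x17]=0x76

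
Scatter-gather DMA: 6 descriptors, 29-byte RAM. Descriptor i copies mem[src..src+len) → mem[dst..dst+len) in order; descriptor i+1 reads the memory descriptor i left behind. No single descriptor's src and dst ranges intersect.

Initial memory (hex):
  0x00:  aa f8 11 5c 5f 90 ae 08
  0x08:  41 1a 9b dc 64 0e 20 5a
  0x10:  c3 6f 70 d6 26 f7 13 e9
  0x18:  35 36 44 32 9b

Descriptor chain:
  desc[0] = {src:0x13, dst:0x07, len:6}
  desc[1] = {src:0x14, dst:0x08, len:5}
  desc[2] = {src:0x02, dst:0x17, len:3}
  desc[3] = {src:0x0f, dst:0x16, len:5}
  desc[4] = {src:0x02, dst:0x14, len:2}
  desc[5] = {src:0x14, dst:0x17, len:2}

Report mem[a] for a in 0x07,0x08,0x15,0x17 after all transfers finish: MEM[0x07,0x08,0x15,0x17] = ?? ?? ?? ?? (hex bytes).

MEM[0x07,0x08,0x15,0x17] = d6 26 5c 11

[0] 0x13->0x07 len=6 : d6 26 f7 13 e9 35
[1] 0x14->0x08 len=5 : 26 f7 13 e9 35
[2] 0x02->0x17 len=3 : 11 5c 5f
[3] 0x0f->0x16 len=5 : 5a c3 6f 70 d6
[4] 0x02->0x14 len=2 : 11 5c
[5] 0x14->0x17 len=2 : 11 5c
query mem[0x07]=0xd6, mem[0x08]=0x26, mem[0x15]=0x5c, mem[0x17]=0x11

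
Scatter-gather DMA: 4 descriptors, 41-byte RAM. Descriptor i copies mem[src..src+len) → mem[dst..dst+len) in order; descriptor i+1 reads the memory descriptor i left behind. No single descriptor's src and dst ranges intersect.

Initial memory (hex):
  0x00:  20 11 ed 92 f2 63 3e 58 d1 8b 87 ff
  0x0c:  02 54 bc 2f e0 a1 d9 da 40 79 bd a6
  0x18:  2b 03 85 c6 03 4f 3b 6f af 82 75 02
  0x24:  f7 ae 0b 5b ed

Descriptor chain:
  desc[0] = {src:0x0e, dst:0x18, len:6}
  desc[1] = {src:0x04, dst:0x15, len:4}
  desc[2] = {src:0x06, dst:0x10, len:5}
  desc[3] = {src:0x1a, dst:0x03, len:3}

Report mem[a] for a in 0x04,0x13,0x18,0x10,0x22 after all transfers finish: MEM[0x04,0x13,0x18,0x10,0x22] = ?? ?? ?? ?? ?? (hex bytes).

MEM[0x04,0x13,0x18,0x10,0x22] = a1 8b 58 3e 75

[0] 0x0e->0x18 len=6 : bc 2f e0 a1 d9 da
[1] 0x04->0x15 len=4 : f2 63 3e 58
[2] 0x06->0x10 len=5 : 3e 58 d1 8b 87
[3] 0x1a->0x03 len=3 : e0 a1 d9
query mem[0x04]=0xa1, mem[0x13]=0x8b, mem[0x18]=0x58, mem[0x10]=0x3e, mem[0x22]=0x75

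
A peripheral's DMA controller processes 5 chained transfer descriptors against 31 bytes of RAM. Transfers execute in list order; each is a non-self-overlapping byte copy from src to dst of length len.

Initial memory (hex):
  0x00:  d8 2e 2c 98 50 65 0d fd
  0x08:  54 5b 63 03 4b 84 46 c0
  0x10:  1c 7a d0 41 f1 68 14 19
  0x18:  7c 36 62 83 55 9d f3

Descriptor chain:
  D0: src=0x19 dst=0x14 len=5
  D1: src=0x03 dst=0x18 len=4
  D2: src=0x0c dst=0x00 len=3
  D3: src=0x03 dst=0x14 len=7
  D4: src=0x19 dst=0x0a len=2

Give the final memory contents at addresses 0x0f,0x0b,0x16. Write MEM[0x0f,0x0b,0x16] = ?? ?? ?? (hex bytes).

MEM[0x0f,0x0b,0x16] = c0 5b 65

#0 dst[0x14+5] := {0x36,0x62,0x83,0x55,0x9d}
#1 dst[0x18+4] := {0x98,0x50,0x65,0x0d}
#2 dst[0x00+3] := {0x4b,0x84,0x46}
#3 dst[0x14+7] := {0x98,0x50,0x65,0x0d,0xfd,0x54,0x5b}
#4 dst[0x0a+2] := {0x54,0x5b}
query mem[0x0f]=0xc0, mem[0x0b]=0x5b, mem[0x16]=0x65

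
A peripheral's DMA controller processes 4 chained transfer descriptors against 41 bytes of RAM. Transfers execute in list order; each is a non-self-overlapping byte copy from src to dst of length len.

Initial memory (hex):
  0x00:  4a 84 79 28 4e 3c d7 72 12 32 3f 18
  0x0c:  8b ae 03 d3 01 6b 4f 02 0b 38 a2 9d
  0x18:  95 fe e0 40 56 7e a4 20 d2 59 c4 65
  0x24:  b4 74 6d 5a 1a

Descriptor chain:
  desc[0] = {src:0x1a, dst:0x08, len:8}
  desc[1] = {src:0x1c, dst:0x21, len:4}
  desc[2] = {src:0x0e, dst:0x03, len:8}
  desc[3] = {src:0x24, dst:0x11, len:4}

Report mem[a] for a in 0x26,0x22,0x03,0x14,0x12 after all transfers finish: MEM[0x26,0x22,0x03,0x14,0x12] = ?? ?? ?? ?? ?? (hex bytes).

[0] 0x1a->0x08 len=8 : e0 40 56 7e a4 20 d2 59
[1] 0x1c->0x21 len=4 : 56 7e a4 20
[2] 0x0e->0x03 len=8 : d2 59 01 6b 4f 02 0b 38
[3] 0x24->0x11 len=4 : 20 74 6d 5a
query mem[0x26]=0x6d, mem[0x22]=0x7e, mem[0x03]=0xd2, mem[0x14]=0x5a, mem[0x12]=0x74

MEM[0x26,0x22,0x03,0x14,0x12] = 6d 7e d2 5a 74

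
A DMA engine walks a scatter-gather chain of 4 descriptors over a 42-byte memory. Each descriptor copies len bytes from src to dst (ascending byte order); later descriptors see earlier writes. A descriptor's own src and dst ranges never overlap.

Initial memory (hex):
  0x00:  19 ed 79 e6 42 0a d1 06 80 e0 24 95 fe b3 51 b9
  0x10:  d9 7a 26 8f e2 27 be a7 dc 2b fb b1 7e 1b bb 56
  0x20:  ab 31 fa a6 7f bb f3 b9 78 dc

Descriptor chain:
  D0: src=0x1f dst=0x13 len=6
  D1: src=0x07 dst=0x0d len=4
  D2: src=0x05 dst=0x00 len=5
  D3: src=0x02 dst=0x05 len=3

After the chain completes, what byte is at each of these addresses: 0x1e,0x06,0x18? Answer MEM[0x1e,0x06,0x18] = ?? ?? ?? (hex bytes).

  after D0: wrote 6B at 0x13 = 56ab31faa67f
  after D1: wrote 4B at 0x0d = 0680e024
  after D2: wrote 5B at 0x00 = 0ad10680e0
  after D3: wrote 3B at 0x05 = 0680e0
query mem[0x1e]=0xbb, mem[0x06]=0x80, mem[0x18]=0x7f

MEM[0x1e,0x06,0x18] = bb 80 7f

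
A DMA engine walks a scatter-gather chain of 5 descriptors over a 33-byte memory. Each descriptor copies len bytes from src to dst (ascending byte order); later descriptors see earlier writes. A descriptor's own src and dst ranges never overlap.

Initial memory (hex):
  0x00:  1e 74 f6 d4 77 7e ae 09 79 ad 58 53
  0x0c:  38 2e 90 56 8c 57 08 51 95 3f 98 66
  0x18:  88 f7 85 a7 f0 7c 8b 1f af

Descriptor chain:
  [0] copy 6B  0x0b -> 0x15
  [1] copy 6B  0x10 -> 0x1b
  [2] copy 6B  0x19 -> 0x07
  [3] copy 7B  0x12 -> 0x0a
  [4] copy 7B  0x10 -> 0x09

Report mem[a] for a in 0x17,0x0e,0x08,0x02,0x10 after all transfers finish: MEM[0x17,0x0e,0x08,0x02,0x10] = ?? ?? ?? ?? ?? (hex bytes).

D0: mem[0x15..0x1a] <- [53 38 2e 90 56 8c]
D1: mem[0x1b..0x20] <- [8c 57 08 51 95 53]
D2: mem[0x07..0x0c] <- [56 8c 8c 57 08 51]
D3: mem[0x0a..0x10] <- [08 51 95 53 38 2e 90]
D4: mem[0x09..0x0f] <- [90 57 08 51 95 53 38]
query mem[0x17]=0x2e, mem[0x0e]=0x53, mem[0x08]=0x8c, mem[0x02]=0xf6, mem[0x10]=0x90

MEM[0x17,0x0e,0x08,0x02,0x10] = 2e 53 8c f6 90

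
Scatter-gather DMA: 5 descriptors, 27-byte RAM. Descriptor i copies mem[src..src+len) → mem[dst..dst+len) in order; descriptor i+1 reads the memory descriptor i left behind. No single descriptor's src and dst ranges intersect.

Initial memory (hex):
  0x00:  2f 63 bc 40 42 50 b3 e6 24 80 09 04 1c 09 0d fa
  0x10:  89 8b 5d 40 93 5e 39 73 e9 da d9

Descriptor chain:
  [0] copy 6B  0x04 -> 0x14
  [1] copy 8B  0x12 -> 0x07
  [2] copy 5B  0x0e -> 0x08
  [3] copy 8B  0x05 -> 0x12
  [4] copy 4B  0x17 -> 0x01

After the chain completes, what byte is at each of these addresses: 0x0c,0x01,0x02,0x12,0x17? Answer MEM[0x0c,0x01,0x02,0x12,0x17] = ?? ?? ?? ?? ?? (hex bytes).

MEM[0x0c,0x01,0x02,0x12,0x17] = 5d 89 8b 50 89

  after D0: wrote 6B at 0x14 = 4250b3e62480
  after D1: wrote 8B at 0x07 = 5d404250b3e62480
  after D2: wrote 5B at 0x08 = 80fa898b5d
  after D3: wrote 8B at 0x12 = 50b35d80fa898b5d
  after D4: wrote 4B at 0x01 = 898b5dd9
query mem[0x0c]=0x5d, mem[0x01]=0x89, mem[0x02]=0x8b, mem[0x12]=0x50, mem[0x17]=0x89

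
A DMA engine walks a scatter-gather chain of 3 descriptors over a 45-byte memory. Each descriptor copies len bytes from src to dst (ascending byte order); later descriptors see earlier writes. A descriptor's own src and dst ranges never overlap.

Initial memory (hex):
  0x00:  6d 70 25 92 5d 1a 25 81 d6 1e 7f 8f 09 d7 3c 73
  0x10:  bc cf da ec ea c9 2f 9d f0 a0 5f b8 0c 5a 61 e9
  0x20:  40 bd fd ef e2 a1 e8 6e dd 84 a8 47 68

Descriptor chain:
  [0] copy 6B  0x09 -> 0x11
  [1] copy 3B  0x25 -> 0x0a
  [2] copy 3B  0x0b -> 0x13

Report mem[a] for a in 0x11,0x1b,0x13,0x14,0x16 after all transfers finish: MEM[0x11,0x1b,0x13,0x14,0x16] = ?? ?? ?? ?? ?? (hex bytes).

MEM[0x11,0x1b,0x13,0x14,0x16] = 1e b8 e8 6e 3c

#0 dst[0x11+6] := {0x1e,0x7f,0x8f,0x09,0xd7,0x3c}
#1 dst[0x0a+3] := {0xa1,0xe8,0x6e}
#2 dst[0x13+3] := {0xe8,0x6e,0xd7}
query mem[0x11]=0x1e, mem[0x1b]=0xb8, mem[0x13]=0xe8, mem[0x14]=0x6e, mem[0x16]=0x3c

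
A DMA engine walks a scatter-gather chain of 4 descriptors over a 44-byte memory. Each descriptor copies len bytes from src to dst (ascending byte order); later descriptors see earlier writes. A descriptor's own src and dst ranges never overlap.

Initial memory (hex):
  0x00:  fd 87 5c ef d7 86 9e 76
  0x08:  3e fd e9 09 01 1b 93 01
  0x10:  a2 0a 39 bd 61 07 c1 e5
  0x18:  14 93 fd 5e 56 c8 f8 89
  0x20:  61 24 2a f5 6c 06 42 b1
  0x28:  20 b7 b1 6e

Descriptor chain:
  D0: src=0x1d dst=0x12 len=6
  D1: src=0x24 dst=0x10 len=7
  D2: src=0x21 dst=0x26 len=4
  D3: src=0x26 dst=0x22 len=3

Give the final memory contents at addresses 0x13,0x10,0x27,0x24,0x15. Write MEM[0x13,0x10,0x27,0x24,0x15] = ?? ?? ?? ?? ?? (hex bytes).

[0] 0x1d->0x12 len=6 : c8 f8 89 61 24 2a
[1] 0x24->0x10 len=7 : 6c 06 42 b1 20 b7 b1
[2] 0x21->0x26 len=4 : 24 2a f5 6c
[3] 0x26->0x22 len=3 : 24 2a f5
query mem[0x13]=0xb1, mem[0x10]=0x6c, mem[0x27]=0x2a, mem[0x24]=0xf5, mem[0x15]=0xb7

MEM[0x13,0x10,0x27,0x24,0x15] = b1 6c 2a f5 b7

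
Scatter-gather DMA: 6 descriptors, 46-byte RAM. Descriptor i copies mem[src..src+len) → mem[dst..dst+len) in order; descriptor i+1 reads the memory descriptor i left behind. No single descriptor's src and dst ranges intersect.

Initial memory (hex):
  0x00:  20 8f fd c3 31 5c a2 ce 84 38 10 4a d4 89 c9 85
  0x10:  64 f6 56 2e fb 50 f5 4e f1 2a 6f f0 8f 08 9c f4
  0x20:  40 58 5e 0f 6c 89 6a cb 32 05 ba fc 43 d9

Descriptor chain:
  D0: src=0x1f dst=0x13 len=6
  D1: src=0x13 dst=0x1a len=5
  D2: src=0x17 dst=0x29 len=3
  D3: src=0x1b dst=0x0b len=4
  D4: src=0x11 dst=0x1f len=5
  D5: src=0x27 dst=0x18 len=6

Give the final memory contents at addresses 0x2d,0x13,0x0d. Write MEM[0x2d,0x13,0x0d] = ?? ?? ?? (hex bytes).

MEM[0x2d,0x13,0x0d] = d9 f4 5e

  after D0: wrote 6B at 0x13 = f440585e0f6c
  after D1: wrote 5B at 0x1a = f440585e0f
  after D2: wrote 3B at 0x29 = 0f6c2a
  after D3: wrote 4B at 0x0b = 40585e0f
  after D4: wrote 5B at 0x1f = f656f44058
  after D5: wrote 6B at 0x18 = cb320f6c2a43
query mem[0x2d]=0xd9, mem[0x13]=0xf4, mem[0x0d]=0x5e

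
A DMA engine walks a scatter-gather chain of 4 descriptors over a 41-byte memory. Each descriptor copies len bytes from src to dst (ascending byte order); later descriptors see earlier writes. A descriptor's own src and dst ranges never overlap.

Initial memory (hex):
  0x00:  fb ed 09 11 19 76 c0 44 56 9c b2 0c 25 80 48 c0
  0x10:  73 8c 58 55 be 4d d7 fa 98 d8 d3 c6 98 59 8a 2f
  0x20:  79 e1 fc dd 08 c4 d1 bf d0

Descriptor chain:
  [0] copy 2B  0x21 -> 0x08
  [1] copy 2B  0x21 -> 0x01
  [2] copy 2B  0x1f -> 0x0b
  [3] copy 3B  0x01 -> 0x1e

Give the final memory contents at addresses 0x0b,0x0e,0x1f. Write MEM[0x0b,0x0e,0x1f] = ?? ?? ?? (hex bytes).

MEM[0x0b,0x0e,0x1f] = 2f 48 fc

  after D0: wrote 2B at 0x08 = e1fc
  after D1: wrote 2B at 0x01 = e1fc
  after D2: wrote 2B at 0x0b = 2f79
  after D3: wrote 3B at 0x1e = e1fc11
query mem[0x0b]=0x2f, mem[0x0e]=0x48, mem[0x1f]=0xfc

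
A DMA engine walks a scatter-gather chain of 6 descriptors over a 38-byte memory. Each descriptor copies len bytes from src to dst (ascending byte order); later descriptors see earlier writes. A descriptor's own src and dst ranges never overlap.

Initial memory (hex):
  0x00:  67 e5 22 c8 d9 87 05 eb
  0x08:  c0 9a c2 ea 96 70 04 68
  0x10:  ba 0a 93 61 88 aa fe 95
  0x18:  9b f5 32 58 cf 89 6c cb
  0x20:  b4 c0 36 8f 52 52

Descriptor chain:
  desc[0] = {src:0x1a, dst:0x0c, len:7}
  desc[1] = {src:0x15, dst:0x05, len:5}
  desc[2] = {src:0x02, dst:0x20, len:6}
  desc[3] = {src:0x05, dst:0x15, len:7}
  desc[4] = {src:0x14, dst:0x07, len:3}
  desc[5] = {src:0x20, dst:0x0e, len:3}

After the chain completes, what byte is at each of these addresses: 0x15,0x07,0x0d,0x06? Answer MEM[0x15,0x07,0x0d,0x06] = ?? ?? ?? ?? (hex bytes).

MEM[0x15,0x07,0x0d,0x06] = aa 88 58 fe

#0 dst[0x0c+7] := {0x32,0x58,0xcf,0x89,0x6c,0xcb,0xb4}
#1 dst[0x05+5] := {0xaa,0xfe,0x95,0x9b,0xf5}
#2 dst[0x20+6] := {0x22,0xc8,0xd9,0xaa,0xfe,0x95}
#3 dst[0x15+7] := {0xaa,0xfe,0x95,0x9b,0xf5,0xc2,0xea}
#4 dst[0x07+3] := {0x88,0xaa,0xfe}
#5 dst[0x0e+3] := {0x22,0xc8,0xd9}
query mem[0x15]=0xaa, mem[0x07]=0x88, mem[0x0d]=0x58, mem[0x06]=0xfe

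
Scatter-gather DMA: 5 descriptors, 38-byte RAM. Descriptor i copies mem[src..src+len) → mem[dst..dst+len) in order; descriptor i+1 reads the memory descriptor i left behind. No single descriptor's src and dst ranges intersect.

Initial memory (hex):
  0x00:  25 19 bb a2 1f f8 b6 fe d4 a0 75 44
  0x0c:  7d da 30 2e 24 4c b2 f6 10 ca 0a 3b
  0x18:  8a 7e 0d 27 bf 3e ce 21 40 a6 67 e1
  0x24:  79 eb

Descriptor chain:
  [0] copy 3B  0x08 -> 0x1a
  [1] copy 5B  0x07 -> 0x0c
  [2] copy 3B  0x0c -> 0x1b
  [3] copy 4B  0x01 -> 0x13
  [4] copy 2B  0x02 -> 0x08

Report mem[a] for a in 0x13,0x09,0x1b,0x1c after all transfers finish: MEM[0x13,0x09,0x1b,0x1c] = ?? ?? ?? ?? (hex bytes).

#0 dst[0x1a+3] := {0xd4,0xa0,0x75}
#1 dst[0x0c+5] := {0xfe,0xd4,0xa0,0x75,0x44}
#2 dst[0x1b+3] := {0xfe,0xd4,0xa0}
#3 dst[0x13+4] := {0x19,0xbb,0xa2,0x1f}
#4 dst[0x08+2] := {0xbb,0xa2}
query mem[0x13]=0x19, mem[0x09]=0xa2, mem[0x1b]=0xfe, mem[0x1c]=0xd4

MEM[0x13,0x09,0x1b,0x1c] = 19 a2 fe d4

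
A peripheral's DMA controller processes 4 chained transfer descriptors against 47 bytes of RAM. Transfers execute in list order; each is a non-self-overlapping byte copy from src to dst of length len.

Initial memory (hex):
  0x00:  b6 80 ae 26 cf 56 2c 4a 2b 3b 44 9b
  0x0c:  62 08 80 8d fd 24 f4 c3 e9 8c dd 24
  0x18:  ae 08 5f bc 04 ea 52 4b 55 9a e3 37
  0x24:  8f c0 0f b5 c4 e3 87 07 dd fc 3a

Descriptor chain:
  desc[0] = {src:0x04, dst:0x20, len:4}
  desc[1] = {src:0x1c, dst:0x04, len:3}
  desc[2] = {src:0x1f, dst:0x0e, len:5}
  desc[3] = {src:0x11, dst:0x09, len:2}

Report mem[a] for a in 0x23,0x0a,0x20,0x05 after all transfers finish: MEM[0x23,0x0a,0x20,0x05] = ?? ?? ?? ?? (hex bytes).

  after D0: wrote 4B at 0x20 = cf562c4a
  after D1: wrote 3B at 0x04 = 04ea52
  after D2: wrote 5B at 0x0e = 4bcf562c4a
  after D3: wrote 2B at 0x09 = 2c4a
query mem[0x23]=0x4a, mem[0x0a]=0x4a, mem[0x20]=0xcf, mem[0x05]=0xea

MEM[0x23,0x0a,0x20,0x05] = 4a 4a cf ea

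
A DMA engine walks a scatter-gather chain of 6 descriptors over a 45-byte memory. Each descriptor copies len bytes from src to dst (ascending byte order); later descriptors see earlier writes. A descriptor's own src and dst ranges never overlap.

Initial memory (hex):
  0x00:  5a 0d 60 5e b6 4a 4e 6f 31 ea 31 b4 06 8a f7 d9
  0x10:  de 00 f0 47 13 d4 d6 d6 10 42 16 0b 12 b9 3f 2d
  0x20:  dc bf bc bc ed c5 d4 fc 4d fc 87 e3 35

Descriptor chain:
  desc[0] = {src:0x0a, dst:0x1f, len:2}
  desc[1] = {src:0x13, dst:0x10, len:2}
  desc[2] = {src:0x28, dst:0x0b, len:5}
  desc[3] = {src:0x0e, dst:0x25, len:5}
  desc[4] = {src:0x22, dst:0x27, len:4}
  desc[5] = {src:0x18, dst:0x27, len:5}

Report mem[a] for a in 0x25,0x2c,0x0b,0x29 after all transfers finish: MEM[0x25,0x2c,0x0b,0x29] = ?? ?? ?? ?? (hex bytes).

[0] 0x0a->0x1f len=2 : 31 b4
[1] 0x13->0x10 len=2 : 47 13
[2] 0x28->0x0b len=5 : 4d fc 87 e3 35
[3] 0x0e->0x25 len=5 : e3 35 47 13 f0
[4] 0x22->0x27 len=4 : bc bc ed e3
[5] 0x18->0x27 len=5 : 10 42 16 0b 12
query mem[0x25]=0xe3, mem[0x2c]=0x35, mem[0x0b]=0x4d, mem[0x29]=0x16

MEM[0x25,0x2c,0x0b,0x29] = e3 35 4d 16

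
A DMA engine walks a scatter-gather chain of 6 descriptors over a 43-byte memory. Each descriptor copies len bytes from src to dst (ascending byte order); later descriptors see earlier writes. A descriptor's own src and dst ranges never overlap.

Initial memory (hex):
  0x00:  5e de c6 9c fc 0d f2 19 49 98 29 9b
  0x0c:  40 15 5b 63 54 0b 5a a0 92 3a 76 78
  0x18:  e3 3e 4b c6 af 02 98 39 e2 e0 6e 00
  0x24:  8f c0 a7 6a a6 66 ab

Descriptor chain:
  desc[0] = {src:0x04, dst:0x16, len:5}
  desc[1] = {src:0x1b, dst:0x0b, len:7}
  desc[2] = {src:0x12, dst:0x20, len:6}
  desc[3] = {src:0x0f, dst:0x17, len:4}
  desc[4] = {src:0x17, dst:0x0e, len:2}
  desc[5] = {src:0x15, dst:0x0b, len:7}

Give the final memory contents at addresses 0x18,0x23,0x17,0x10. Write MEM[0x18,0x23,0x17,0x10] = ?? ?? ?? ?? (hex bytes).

MEM[0x18,0x23,0x17,0x10] = e2 3a 39 5a

  after D0: wrote 5B at 0x16 = fc0df21949
  after D1: wrote 7B at 0x0b = c6af029839e2e0
  after D2: wrote 6B at 0x20 = 5aa0923afc0d
  after D3: wrote 4B at 0x17 = 39e2e05a
  after D4: wrote 2B at 0x0e = 39e2
  after D5: wrote 7B at 0x0b = 3afc39e2e05ac6
query mem[0x18]=0xe2, mem[0x23]=0x3a, mem[0x17]=0x39, mem[0x10]=0x5a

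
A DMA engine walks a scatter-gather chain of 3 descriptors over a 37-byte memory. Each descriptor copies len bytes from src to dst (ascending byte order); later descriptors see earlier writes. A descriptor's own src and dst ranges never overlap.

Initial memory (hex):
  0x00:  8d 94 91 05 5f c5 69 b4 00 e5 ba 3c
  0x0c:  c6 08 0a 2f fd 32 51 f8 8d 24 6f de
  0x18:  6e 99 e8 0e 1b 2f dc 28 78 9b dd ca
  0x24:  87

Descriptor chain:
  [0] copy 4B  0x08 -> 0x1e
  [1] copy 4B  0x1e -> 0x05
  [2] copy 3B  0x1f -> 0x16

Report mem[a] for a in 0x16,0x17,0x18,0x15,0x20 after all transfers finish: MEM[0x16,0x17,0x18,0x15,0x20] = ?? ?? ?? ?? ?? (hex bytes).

MEM[0x16,0x17,0x18,0x15,0x20] = e5 ba 3c 24 ba

D0: mem[0x1e..0x21] <- [00 e5 ba 3c]
D1: mem[0x05..0x08] <- [00 e5 ba 3c]
D2: mem[0x16..0x18] <- [e5 ba 3c]
query mem[0x16]=0xe5, mem[0x17]=0xba, mem[0x18]=0x3c, mem[0x15]=0x24, mem[0x20]=0xba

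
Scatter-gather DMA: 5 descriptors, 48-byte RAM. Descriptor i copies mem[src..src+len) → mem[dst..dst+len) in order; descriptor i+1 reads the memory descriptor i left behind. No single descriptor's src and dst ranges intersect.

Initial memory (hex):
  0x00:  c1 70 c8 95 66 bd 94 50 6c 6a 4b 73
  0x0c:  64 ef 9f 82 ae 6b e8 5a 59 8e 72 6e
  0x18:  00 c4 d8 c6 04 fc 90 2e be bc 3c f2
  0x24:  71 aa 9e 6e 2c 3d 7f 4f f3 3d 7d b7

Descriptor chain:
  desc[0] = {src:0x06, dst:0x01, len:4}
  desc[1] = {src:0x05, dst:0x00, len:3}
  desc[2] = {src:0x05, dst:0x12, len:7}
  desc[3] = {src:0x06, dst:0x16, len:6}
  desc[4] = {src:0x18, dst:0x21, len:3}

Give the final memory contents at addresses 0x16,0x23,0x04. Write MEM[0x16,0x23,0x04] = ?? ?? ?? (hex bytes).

  after D0: wrote 4B at 0x01 = 94506c6a
  after D1: wrote 3B at 0x00 = bd9450
  after D2: wrote 7B at 0x12 = bd94506c6a4b73
  after D3: wrote 6B at 0x16 = 94506c6a4b73
  after D4: wrote 3B at 0x21 = 6c6a4b
query mem[0x16]=0x94, mem[0x23]=0x4b, mem[0x04]=0x6a

MEM[0x16,0x23,0x04] = 94 4b 6a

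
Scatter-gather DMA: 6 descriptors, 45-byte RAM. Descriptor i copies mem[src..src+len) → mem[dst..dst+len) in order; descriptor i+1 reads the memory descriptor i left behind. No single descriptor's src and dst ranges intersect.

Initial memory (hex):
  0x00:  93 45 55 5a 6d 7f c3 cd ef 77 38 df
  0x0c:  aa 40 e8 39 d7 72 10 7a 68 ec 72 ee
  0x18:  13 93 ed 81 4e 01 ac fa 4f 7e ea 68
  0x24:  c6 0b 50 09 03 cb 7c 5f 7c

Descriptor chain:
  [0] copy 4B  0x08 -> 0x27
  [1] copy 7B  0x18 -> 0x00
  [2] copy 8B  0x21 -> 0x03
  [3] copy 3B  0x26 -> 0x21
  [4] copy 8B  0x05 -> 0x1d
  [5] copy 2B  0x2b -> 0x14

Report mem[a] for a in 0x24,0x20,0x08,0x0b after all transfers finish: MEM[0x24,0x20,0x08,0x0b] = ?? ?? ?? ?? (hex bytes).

MEM[0x24,0x20,0x08,0x0b] = aa 50 50 df

D0: mem[0x27..0x2a] <- [ef 77 38 df]
D1: mem[0x00..0x06] <- [13 93 ed 81 4e 01 ac]
D2: mem[0x03..0x0a] <- [7e ea 68 c6 0b 50 ef 77]
D3: mem[0x21..0x23] <- [50 ef 77]
D4: mem[0x1d..0x24] <- [68 c6 0b 50 ef 77 df aa]
D5: mem[0x14..0x15] <- [5f 7c]
query mem[0x24]=0xaa, mem[0x20]=0x50, mem[0x08]=0x50, mem[0x0b]=0xdf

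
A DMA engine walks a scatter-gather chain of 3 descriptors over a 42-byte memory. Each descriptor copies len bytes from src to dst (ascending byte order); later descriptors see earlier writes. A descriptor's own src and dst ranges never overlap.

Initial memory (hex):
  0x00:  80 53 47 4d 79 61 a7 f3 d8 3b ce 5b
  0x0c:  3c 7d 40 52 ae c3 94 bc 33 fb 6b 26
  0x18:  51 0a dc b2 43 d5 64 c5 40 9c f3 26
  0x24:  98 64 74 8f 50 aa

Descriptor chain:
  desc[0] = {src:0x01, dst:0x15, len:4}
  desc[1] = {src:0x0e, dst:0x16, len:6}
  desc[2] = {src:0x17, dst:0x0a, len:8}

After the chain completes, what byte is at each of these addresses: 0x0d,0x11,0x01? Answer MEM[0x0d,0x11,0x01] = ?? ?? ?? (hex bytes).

#0 dst[0x15+4] := {0x53,0x47,0x4d,0x79}
#1 dst[0x16+6] := {0x40,0x52,0xae,0xc3,0x94,0xbc}
#2 dst[0x0a+8] := {0x52,0xae,0xc3,0x94,0xbc,0x43,0xd5,0x64}
query mem[0x0d]=0x94, mem[0x11]=0x64, mem[0x01]=0x53

MEM[0x0d,0x11,0x01] = 94 64 53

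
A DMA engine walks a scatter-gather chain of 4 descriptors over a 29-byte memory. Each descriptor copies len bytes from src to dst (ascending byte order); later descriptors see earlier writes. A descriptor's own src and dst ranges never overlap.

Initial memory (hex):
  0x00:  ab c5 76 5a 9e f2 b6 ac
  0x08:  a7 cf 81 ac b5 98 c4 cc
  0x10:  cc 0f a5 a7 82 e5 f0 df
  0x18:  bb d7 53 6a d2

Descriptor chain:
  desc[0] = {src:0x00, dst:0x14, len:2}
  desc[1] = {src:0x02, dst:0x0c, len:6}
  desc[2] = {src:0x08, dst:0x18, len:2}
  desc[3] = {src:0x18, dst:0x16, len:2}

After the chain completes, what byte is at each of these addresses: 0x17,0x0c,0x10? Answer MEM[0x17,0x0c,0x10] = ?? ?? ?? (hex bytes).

[0] 0x00->0x14 len=2 : ab c5
[1] 0x02->0x0c len=6 : 76 5a 9e f2 b6 ac
[2] 0x08->0x18 len=2 : a7 cf
[3] 0x18->0x16 len=2 : a7 cf
query mem[0x17]=0xcf, mem[0x0c]=0x76, mem[0x10]=0xb6

MEM[0x17,0x0c,0x10] = cf 76 b6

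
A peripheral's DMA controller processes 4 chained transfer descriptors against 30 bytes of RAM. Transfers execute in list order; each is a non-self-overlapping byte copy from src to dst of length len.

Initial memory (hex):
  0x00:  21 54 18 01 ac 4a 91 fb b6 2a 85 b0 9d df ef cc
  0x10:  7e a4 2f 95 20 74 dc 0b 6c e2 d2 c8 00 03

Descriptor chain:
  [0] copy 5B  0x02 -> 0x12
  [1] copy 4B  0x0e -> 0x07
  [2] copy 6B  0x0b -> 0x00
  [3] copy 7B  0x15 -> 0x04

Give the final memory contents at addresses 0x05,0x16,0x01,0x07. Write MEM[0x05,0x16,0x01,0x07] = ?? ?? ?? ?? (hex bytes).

#0 dst[0x12+5] := {0x18,0x01,0xac,0x4a,0x91}
#1 dst[0x07+4] := {0xef,0xcc,0x7e,0xa4}
#2 dst[0x00+6] := {0xb0,0x9d,0xdf,0xef,0xcc,0x7e}
#3 dst[0x04+7] := {0x4a,0x91,0x0b,0x6c,0xe2,0xd2,0xc8}
query mem[0x05]=0x91, mem[0x16]=0x91, mem[0x01]=0x9d, mem[0x07]=0x6c

MEM[0x05,0x16,0x01,0x07] = 91 91 9d 6c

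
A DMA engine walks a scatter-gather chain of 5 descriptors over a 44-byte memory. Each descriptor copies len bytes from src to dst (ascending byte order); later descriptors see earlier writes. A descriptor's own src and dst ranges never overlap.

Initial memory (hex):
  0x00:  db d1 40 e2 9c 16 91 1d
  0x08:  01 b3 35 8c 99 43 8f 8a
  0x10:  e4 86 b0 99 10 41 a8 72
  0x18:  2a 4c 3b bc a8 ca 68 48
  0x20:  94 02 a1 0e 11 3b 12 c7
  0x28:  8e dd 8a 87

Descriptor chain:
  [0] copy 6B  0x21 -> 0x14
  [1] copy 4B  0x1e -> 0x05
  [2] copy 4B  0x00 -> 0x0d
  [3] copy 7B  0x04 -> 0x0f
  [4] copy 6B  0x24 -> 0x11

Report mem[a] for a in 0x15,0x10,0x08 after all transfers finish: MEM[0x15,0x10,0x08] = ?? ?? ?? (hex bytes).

  after D0: wrote 6B at 0x14 = 02a10e113b12
  after D1: wrote 4B at 0x05 = 68489402
  after D2: wrote 4B at 0x0d = dbd140e2
  after D3: wrote 7B at 0x0f = 9c68489402b335
  after D4: wrote 6B at 0x11 = 113b12c78edd
query mem[0x15]=0x8e, mem[0x10]=0x68, mem[0x08]=0x02

MEM[0x15,0x10,0x08] = 8e 68 02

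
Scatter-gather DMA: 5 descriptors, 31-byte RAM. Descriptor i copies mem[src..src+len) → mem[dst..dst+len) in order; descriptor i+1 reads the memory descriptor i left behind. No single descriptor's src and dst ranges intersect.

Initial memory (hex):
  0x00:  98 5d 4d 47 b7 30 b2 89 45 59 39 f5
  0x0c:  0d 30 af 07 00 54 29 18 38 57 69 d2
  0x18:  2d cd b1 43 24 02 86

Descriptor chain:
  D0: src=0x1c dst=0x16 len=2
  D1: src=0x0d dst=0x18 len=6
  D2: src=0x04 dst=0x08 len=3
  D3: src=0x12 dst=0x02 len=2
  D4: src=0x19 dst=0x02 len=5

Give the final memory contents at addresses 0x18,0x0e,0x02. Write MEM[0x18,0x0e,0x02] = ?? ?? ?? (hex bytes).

D0: mem[0x16..0x17] <- [24 02]
D1: mem[0x18..0x1d] <- [30 af 07 00 54 29]
D2: mem[0x08..0x0a] <- [b7 30 b2]
D3: mem[0x02..0x03] <- [29 18]
D4: mem[0x02..0x06] <- [af 07 00 54 29]
query mem[0x18]=0x30, mem[0x0e]=0xaf, mem[0x02]=0xaf

MEM[0x18,0x0e,0x02] = 30 af af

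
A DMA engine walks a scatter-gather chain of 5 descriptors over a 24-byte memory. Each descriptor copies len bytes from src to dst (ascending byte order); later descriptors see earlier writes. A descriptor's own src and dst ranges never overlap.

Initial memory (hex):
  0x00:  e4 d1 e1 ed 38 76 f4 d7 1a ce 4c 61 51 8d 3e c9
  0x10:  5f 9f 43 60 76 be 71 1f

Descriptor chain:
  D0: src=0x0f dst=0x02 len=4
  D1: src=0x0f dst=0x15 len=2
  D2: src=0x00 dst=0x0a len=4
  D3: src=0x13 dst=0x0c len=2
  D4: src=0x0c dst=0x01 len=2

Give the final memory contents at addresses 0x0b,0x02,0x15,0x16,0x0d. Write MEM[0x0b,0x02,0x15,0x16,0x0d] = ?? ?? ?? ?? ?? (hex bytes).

#0 dst[0x02+4] := {0xc9,0x5f,0x9f,0x43}
#1 dst[0x15+2] := {0xc9,0x5f}
#2 dst[0x0a+4] := {0xe4,0xd1,0xc9,0x5f}
#3 dst[0x0c+2] := {0x60,0x76}
#4 dst[0x01+2] := {0x60,0x76}
query mem[0x0b]=0xd1, mem[0x02]=0x76, mem[0x15]=0xc9, mem[0x16]=0x5f, mem[0x0d]=0x76

MEM[0x0b,0x02,0x15,0x16,0x0d] = d1 76 c9 5f 76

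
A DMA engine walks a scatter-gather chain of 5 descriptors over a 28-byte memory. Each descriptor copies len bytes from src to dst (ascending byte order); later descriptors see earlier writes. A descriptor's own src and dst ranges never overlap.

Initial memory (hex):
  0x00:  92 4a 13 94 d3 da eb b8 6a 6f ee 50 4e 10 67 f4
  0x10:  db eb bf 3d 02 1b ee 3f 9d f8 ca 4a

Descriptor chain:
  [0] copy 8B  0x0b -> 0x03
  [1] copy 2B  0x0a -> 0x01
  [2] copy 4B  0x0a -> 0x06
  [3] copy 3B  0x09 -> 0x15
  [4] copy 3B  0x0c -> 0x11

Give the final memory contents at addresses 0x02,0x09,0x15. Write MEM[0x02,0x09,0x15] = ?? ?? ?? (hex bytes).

MEM[0x02,0x09,0x15] = 50 10 10

D0: mem[0x03..0x0a] <- [50 4e 10 67 f4 db eb bf]
D1: mem[0x01..0x02] <- [bf 50]
D2: mem[0x06..0x09] <- [bf 50 4e 10]
D3: mem[0x15..0x17] <- [10 bf 50]
D4: mem[0x11..0x13] <- [4e 10 67]
query mem[0x02]=0x50, mem[0x09]=0x10, mem[0x15]=0x10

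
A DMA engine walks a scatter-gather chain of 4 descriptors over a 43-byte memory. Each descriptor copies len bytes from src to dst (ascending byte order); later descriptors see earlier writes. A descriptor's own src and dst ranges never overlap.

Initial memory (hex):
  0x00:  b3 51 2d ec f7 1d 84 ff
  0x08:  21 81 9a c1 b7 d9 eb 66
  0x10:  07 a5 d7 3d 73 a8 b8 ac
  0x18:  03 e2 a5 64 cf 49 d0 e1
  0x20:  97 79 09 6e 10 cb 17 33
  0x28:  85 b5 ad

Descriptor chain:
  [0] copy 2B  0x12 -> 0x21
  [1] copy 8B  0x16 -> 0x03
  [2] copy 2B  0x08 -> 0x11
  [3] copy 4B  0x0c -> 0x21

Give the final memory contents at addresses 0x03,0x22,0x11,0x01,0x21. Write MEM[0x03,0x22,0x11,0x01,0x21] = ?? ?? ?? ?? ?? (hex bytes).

[0] 0x12->0x21 len=2 : d7 3d
[1] 0x16->0x03 len=8 : b8 ac 03 e2 a5 64 cf 49
[2] 0x08->0x11 len=2 : 64 cf
[3] 0x0c->0x21 len=4 : b7 d9 eb 66
query mem[0x03]=0xb8, mem[0x22]=0xd9, mem[0x11]=0x64, mem[0x01]=0x51, mem[0x21]=0xb7

MEM[0x03,0x22,0x11,0x01,0x21] = b8 d9 64 51 b7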